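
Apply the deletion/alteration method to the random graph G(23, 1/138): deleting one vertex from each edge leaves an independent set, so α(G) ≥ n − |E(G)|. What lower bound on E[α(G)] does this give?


E[|E(G)|] = C(23, 2)·p = 253 · (1/138) = 11/6.
E[α(G)] ≥ n − E[|E(G)|] = 23 − 11/6 = 127/6.
Numerically: ≈ 21.16667.
(This is only a lower bound; the true E[α(G)] may be larger.)

E[α(G)] ≥ 127/6 ≈ 21.16667.


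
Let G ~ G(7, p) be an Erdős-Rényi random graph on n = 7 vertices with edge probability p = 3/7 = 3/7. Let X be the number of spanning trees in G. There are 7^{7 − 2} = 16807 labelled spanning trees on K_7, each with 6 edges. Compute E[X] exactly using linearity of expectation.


K_7 has 7^{7 − 2} = 16807 labelled spanning trees.
For each such spanning tree H, let X_H = 1 if all 6 edges of H are present in G. Then P[X_H = 1] = p^{6} = (3/7)^{6} = 729/117649.
By linearity: E[X] = Σ_H E[X_H] = 16807 · p^{6} = 16807 · 729/117649 = 729/7.
Numerically: E[X] ≈ 104.143.

E[X] = 16807 · (3/7)^{6} = 729/7 ≈ 104.143.


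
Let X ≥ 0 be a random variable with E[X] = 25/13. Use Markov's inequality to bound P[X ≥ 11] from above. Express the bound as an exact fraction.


μ = E[X] = 25/13, a = 11.
Markov: P[X ≥ 11] ≤ μ/a = (25/13)/11 = 25/143.
Numerically: ≈ 0.175.
(Since a = 11 > μ = 1.923, the bound 25/143 is < 1 and informative.)

P[X ≥ 11] ≤ 25/143 ≈ 0.175.


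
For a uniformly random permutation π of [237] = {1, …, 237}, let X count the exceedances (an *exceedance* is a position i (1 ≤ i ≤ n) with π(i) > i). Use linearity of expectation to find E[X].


Write X = Σ_{i=1}^{237} X_i, where X_i = 1_{π(i) > i}.
For each fixed i, π(i) is uniform over {1, …, 237} (marginal of a uniform permutation), so P[π(i) > i] = (n − i)/n. Summing: Σ_{i=1}^{237} (n − i)/n = (0 + 1 + … + 236)/237 = 237(237 − 1)/(2·237) = (237 − 1)/2.
Hence E[X] = Σ_{i=1}^{237} (237 − i)/237 = 118 ≈ 118.000000.

E[X] = 118 = 118.000000.


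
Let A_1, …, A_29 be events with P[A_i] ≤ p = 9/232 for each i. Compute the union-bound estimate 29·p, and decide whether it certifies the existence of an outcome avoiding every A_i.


Union bound: P[∪_{i=1}^{29} A_i] ≤ Σ_i P[A_i] ≤ 29·p = 29·(9/232) = 9/8.
Numerically: 9/8 ≈ 1.125000.
Is 9/8 < 1? NO.
Since the bound 9/8 is ≥ 1, the union bound is uninformative here; it does NOT by itself certify existence.

29·p = 9/8 ≈ 1.125000; existence NOT certified by the union bound.


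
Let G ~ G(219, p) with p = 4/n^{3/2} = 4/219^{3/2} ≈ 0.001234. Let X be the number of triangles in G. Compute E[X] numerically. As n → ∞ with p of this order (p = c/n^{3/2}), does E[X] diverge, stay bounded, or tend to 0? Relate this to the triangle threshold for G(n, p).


Number of potential triangles: C(219, 3) = 1726669.
Each occurs with probability p³ ≈ (0.001234)³ ≈ 1.880102e-09.
By linearity: E[X] = C(219, 3)·p³ ≈ 1726669 · 1.880102e-09 ≈ 0.0032.
Since α = 3/2 > 1, p = c/n^{3/2} = o(1/n) is below the triangle threshold p ~ 1/n. Asymptotically E[X] ~ (c³/6)·n^{3(1−α)} = (4³/6)·n^{-1.5} → 0, so by Markov's inequality G has no triangles w.h.p.

E[X] ≈ 0.0032; in regime p = Θ(1/n^{3/2}) E[X] tends to 0 (below the triangle threshold p ~ 1/n).


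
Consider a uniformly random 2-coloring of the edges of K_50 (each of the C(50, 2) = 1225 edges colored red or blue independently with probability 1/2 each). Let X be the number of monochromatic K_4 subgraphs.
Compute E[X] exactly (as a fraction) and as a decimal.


Let X = Σ_S X_S over the C(50, 4) = 230300 subsets S of size 4, where X_S = 1 if the K_4 on S is monochromatic.
For a fixed S, the K_4 on S has C(4, 2) = 6 edges. P[all 6 edges red] = (1/2)^6, and likewise for blue, so P[monochromatic] = 2·(1/2)^6 = 2^{1 − 6} = 1/32.
By linearity: E[X] = C(50, 4) · 2^{1 − 6} = 230300 · 1/32 = 57575/8.
Numerically: E[X] ≈ 7196.87500.

E[X] = C(50,4)·2^(1−C(4,2)) = 57575/8 ≈ 7196.87500.


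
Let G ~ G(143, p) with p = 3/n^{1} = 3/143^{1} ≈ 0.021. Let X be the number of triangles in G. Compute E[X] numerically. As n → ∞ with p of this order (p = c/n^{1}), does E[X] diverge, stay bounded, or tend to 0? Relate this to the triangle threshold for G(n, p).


Number of potential triangles: C(143, 3) = 477191.
Each occurs with probability p³ ≈ (0.021)³ ≈ 9.23327e-06.
By linearity: E[X] = C(143, 3)·p³ ≈ 477191 · 9.23327e-06 ≈ 4.406.
Here α = 1, so p = 3/n is exactly at the triangle threshold p ~ 1/n. Asymptotically E[X] → c³/6 = 3³/6 = 9/2 ≈ 4.500, a bounded constant. In this regime the triangle count is asymptotically Poisson(c³/6).

E[X] ≈ 4.406; in regime p = Θ(1/n^{1}) E[X] stays bounded (at the triangle threshold p ~ 1/n).


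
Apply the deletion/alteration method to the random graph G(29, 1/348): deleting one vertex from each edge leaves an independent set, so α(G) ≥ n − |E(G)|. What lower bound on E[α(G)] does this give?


E[|E(G)|] = C(29, 2)·p = 406 · (1/348) = 7/6.
E[α(G)] ≥ n − E[|E(G)|] = 29 − 7/6 = 167/6.
Numerically: ≈ 27.83333.
(This is only a lower bound; the true E[α(G)] may be larger.)

E[α(G)] ≥ 167/6 ≈ 27.83333.


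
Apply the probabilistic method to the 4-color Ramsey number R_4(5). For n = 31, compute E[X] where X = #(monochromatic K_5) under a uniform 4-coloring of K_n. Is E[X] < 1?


E[X] = C(31, 5) · 4^{1 − 10} = 169911 · 4^{−9} = 169911/262144.
As a reduced fraction: E[X] = 169911/262144 ≈ 0.648.
Is E[X] < 1? YES.
Since E[X] < 1, there exists a 4-coloring of K_{31} with no monochromatic K_5; hence R_4(5) > 31.

E[X] = 169911/262144 ≈ 0.648; E[X] < 1, so R_4(5) > 31.


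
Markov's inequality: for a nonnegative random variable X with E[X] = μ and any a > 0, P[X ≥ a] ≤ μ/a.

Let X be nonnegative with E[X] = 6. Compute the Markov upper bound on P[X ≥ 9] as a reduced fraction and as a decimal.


μ = E[X] = 6, a = 9.
Markov: P[X ≥ 9] ≤ μ/a = (6)/9 = 2/3.
Numerically: ≈ 0.667.
(Since a = 9 > μ = 6.000, the bound 2/3 is < 1 and informative.)

P[X ≥ 9] ≤ 2/3 ≈ 0.667.


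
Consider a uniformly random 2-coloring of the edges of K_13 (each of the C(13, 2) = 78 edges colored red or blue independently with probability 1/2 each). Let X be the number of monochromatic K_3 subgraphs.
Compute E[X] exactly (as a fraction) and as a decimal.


Let X = Σ_S X_S over the C(13, 3) = 286 subsets S of size 3, where X_S = 1 if the K_3 on S is monochromatic.
For a fixed S, the K_3 on S has C(3, 2) = 3 edges. P[all 3 edges red] = (1/2)^3, and likewise for blue, so P[monochromatic] = 2·(1/2)^3 = 2^{1 − 3} = 1/4.
By linearity: E[X] = C(13, 3) · 2^{1 − 3} = 286 · 1/4 = 143/2.
Numerically: E[X] ≈ 71.50000.

E[X] = C(13,3)·2^(1−C(3,2)) = 143/2 ≈ 71.50000.


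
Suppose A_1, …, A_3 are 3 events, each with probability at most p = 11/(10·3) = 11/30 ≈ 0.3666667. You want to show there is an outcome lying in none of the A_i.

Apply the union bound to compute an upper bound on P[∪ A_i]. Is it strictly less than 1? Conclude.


Union bound: P[∪_{i=1}^{3} A_i] ≤ Σ_i P[A_i] ≤ 3·p = 3·(11/30) = 11/10.
Numerically: 11/10 ≈ 1.1000000.
Is 11/10 < 1? NO.
Since the bound 11/10 is ≥ 1, the union bound is uninformative here; it does NOT by itself certify existence.

3·p = 11/10 ≈ 1.1000000; existence NOT certified by the union bound.


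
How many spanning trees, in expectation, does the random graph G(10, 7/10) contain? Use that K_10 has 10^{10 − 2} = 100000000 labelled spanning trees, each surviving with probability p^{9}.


K_10 has 10^{10 − 2} = 100000000 labelled spanning trees.
For each such spanning tree H, let X_H = 1 if all 9 edges of H are present in G. Then P[X_H = 1] = p^{9} = (7/10)^{9} = 40353607/1000000000.
Summing the indicators: E[X] = Σ_H E[X_H] = 100000000 · p^{9} = 100000000 · 40353607/1000000000 = 40353607/10.
Numerically: E[X] ≈ 4.035e+06.

E[X] = 100000000 · (7/10)^{9} = 40353607/10 ≈ 4.035e+06.


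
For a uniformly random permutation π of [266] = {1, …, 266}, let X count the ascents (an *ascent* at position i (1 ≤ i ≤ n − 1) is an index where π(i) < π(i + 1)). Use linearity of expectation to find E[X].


Write X = Σ X_I over i = 1, …, 265, with X_I the indicator of one ascent.
There are 265 indicators.
For each fixed i, the pair (π(i), π(i+1)) is a uniformly random ordered pair of distinct values from {1, …, 266}; by symmetry P[π(i) < π(i+1)] = 1/2.
By linearity: E[X] = 265 · (1/2) = (266 − 1) · (1/2) = 265/2 ≈ 132.5000.

E[X] = 265/2 = 132.5000.


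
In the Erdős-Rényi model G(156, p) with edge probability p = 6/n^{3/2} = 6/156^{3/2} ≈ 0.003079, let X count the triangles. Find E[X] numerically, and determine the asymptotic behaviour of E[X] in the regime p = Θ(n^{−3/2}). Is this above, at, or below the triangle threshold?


Number of potential triangles: C(156, 3) = 620620.
Each occurs with probability p³ ≈ (0.003079)³ ≈ 2.920069e-08.
By linearity: E[X] = C(156, 3)·p³ ≈ 620620 · 2.920069e-08 ≈ 0.0181.
Since α = 3/2 > 1, p = c/n^{3/2} = o(1/n) is below the triangle threshold p ~ 1/n. Asymptotically E[X] ~ (c³/6)·n^{3(1−α)} = (6³/6)·n^{-1.5} → 0, so by Markov's inequality G has no triangles w.h.p.

E[X] ≈ 0.0181; in regime p = Θ(1/n^{3/2}) E[X] tends to 0 (below the triangle threshold p ~ 1/n).


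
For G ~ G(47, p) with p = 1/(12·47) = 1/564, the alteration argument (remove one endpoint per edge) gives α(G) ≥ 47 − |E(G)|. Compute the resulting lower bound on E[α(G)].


E[|E(G)|] = C(47, 2)·p = 1081 · (1/564) = 23/12.
E[α(G)] ≥ n − E[|E(G)|] = 47 − 23/12 = 541/12.
Numerically: ≈ 45.08333.
(This is only a lower bound; the true E[α(G)] may be larger.)

E[α(G)] ≥ 541/12 ≈ 45.08333.


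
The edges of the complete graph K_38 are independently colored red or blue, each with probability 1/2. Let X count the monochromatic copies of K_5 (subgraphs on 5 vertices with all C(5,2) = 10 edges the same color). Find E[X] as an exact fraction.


Let X = Σ_S X_S over the C(38, 5) = 501942 subsets S of size 5, where X_S = 1 if the K_5 on S is monochromatic.
For a fixed S, the K_5 on S has C(5, 2) = 10 edges. P[all 10 edges red] = (1/2)^10, and likewise for blue, so P[monochromatic] = 2·(1/2)^10 = 2^{1 − 10} = 1/512.
By linearity: E[X] = C(38, 5) · 2^{1 − 10} = 501942 · 1/512 = 250971/256.
Numerically: E[X] ≈ 980.355.

E[X] = C(38,5)·2^(1−C(5,2)) = 250971/256 ≈ 980.355.


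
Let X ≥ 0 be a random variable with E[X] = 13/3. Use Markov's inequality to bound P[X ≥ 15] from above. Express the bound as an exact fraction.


μ = E[X] = 13/3, a = 15.
Markov: P[X ≥ 15] ≤ μ/a = (13/3)/15 = 13/45.
Numerically: ≈ 0.288889.
(Since a = 15 > μ = 4.333333, the bound 13/45 is < 1 and informative.)

P[X ≥ 15] ≤ 13/45 ≈ 0.288889.


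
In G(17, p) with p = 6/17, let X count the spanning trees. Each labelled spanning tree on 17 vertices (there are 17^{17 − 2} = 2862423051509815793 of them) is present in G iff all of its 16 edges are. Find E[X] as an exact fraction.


K_17 has 17^{17 − 2} = 2862423051509815793 labelled spanning trees.
For each such spanning tree H, let X_H = 1 if all 16 edges of H are present in G. Then P[X_H = 1] = p^{16} = (6/17)^{16} = 2821109907456/48661191875666868481.
By linearity of expectation: E[X] = Σ_H E[X_H] = 2862423051509815793 · p^{16} = 2862423051509815793 · 2821109907456/48661191875666868481 = 2821109907456/17.
Numerically: E[X] ≈ 1.66e+11.

E[X] = 2862423051509815793 · (6/17)^{16} = 2821109907456/17 ≈ 1.66e+11.


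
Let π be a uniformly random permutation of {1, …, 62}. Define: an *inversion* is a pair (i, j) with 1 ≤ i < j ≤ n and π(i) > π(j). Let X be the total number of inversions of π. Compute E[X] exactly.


Write X = Σ X_I over the C(62, 2) = 1891 pairs i < j, with X_I the indicator of one inversion.
There are 1891 indicators.
For each fixed pair i < j, the values π(i) and π(j) are two distinct elements of {1, …, 62} in uniformly random order; by symmetry P[π(i) > π(j)] = 1/2.
By linearity: E[X] = 1891 · (1/2) = C(62, 2) · (1/2) = 1891/2 = 1891/2 ≈ 945.500000.

E[X] = 1891/2 = 945.500000.


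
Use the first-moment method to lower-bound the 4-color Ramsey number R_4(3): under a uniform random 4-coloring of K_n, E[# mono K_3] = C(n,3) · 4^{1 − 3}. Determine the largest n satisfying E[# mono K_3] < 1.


We need C(n, 3) · 4^{1 − 3} < 1, i.e. C(n, 3) < 4^{3 − 1} = 16.
Check values of n near the boundary:
  n = 3: C(3, 3) = 1; 1 < 16? YES
  n = 4: C(4, 3) = 4; 4 < 16? YES
  n = 5: C(5, 3) = 10; 10 < 16? YES
  n = 6: C(6, 3) = 20; 20 < 16? NO
The largest n with C(n, 3) < 16 is n = 5 (where E[X] = 5/8 ≈ 0.6250). Hence R_4(3) > 5, i.e. R_4(3) ≥ 6.

Largest n = 5; hence R_4(3) > 5.


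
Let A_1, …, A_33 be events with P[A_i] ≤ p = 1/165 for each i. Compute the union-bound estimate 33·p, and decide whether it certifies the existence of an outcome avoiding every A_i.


Union bound: P[∪_{i=1}^{33} A_i] ≤ Σ_i P[A_i] ≤ 33·p = 33·(1/165) = 1/5.
Numerically: 1/5 ≈ 0.200000.
Is 1/5 < 1? YES.
Since P[∪ A_i] ≤ 1/5 < 1, the complement has P[∩ A_i^c] ≥ 1 − 1/5 = 4/5 > 0, so some outcome avoids every A_i.

33·p = 1/5 ≈ 0.200000; existence CERTIFIED by the union bound.


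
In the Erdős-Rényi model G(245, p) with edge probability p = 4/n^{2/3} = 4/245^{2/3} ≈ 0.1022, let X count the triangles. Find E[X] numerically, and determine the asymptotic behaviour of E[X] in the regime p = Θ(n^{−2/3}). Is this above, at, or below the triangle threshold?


Number of potential triangles: C(245, 3) = 2421090.
Each occurs with probability p³ ≈ (0.1022)³ ≈ 1.066222e-03.
By linearity: E[X] = C(245, 3)·p³ ≈ 2421090 · 1.066222e-03 ≈ 2581.4204.
Since α = 2/3 < 1, p = c/n^{2/3} ≫ 1/n is above the triangle threshold p ~ 1/n. Asymptotically E[X] ~ (c³/6)·n^{3(1−α)} = (4³/6)·n^{1} → ∞; triangles are abundant w.h.p.

E[X] ≈ 2581.4204; in regime p = Θ(1/n^{2/3}) E[X] diverges (above the triangle threshold p ~ 1/n).


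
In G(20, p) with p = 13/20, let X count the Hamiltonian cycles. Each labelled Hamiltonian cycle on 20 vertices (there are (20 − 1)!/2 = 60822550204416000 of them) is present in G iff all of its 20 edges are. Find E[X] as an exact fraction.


K_20 has (20 − 1)!/2 = 60822550204416000 labelled Hamiltonian cycles.
For each such Hamiltonian cycle H, let X_H = 1 if all 20 edges of H are present in G. Then P[X_H = 1] = p^{20} = (13/20)^{20} = 19004963774880799438801/104857600000000000000000000.
By linearity of expectation: E[X] = Σ_H E[X_H] = 60822550204416000 · p^{20} = 60822550204416000 · 19004963774880799438801/104857600000000000000000000 = 282209561360057334695429506990221/25600000000000000000.
Numerically: E[X] ≈ 1.10238e+13.

E[X] = 60822550204416000 · (13/20)^{20} = 282209561360057334695429506990221/25600000000000000000 ≈ 1.10238e+13.


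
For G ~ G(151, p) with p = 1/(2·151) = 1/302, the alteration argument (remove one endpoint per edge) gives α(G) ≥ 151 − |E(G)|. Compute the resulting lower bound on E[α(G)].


E[|E(G)|] = C(151, 2)·p = 11325 · (1/302) = 75/2.
E[α(G)] ≥ n − E[|E(G)|] = 151 − 75/2 = 227/2.
Numerically: ≈ 113.500000.
(This is only a lower bound; the true E[α(G)] may be larger.)

E[α(G)] ≥ 227/2 ≈ 113.500000.


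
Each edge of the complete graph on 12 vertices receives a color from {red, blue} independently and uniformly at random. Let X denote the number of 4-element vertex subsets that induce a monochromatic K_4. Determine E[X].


Let X = Σ_S X_S over the C(12, 4) = 495 subsets S of size 4, where X_S = 1 if the K_4 on S is monochromatic.
For a fixed S, the K_4 on S has C(4, 2) = 6 edges. P[all 6 edges red] = (1/2)^6, and likewise for blue, so P[monochromatic] = 2·(1/2)^6 = 2^{1 − 6} = 1/32.
By linearity of expectation: E[X] = C(12, 4) · 2^{1 − 6} = 495 · 1/32 = 495/32.
Numerically: E[X] ≈ 15.46875.

E[X] = C(12,4)·2^(1−C(4,2)) = 495/32 ≈ 15.46875.


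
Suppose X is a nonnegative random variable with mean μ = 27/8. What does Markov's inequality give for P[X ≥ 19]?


μ = E[X] = 27/8, a = 19.
Markov: P[X ≥ 19] ≤ μ/a = (27/8)/19 = 27/152.
Numerically: ≈ 0.177632.
(Since a = 19 > μ = 3.375000, the bound 27/152 is < 1 and informative.)

P[X ≥ 19] ≤ 27/152 ≈ 0.177632.


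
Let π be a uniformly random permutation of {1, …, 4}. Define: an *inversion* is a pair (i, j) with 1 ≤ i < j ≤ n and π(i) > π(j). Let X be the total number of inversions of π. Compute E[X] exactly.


Write X = Σ X_I over the C(4, 2) = 6 pairs i < j, with X_I the indicator of one inversion.
There are 6 indicators.
For each fixed pair i < j, the values π(i) and π(j) are two distinct elements of {1, …, 4} in uniformly random order; by symmetry P[π(i) > π(j)] = 1/2.
By linearity: E[X] = 6 · (1/2) = C(4, 2) · (1/2) = 6/2 = 3 ≈ 3.000000.

E[X] = 3 = 3.000000.


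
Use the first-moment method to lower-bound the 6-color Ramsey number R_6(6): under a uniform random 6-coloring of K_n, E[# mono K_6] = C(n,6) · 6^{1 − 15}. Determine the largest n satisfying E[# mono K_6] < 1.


We need C(n, 6) · 6^{1 − 15} < 1, i.e. C(n, 6) < 6^{15 − 1} = 78364164096.
Check values of n near the boundary:
  n = 195: C(195, 6) = 70656049360; 70656049360 < 78364164096? YES
  n = 196: C(196, 6) = 72887293024; 72887293024 < 78364164096? YES
  n = 197: C(197, 6) = 75176946208; 75176946208 < 78364164096? YES
  n = 198: C(198, 6) = 77526225777; 77526225777 < 78364164096? YES
  n = 199: C(199, 6) = 79936367511; 79936367511 < 78364164096? NO
  n = 200: C(200, 6) = 82408626300; 82408626300 < 78364164096? NO
  n = 201: C(201, 6) = 84944276340; 84944276340 < 78364164096? NO
The largest n with C(n, 6) < 78364164096 is n = 198 (where E[X] = 25842075259/26121388032 ≈ 0.9893071). Hence R_6(6) > 198, i.e. R_6(6) ≥ 199.

Largest n = 198; hence R_6(6) > 198.


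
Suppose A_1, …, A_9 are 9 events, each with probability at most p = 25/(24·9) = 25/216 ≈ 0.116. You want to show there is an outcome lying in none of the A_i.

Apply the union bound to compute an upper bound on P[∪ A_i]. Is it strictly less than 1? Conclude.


Union bound: P[∪_{i=1}^{9} A_i] ≤ Σ_i P[A_i] ≤ 9·p = 9·(25/216) = 25/24.
Numerically: 25/24 ≈ 1.042.
Is 25/24 < 1? NO.
Since the bound 25/24 is ≥ 1, the union bound is uninformative here; it does NOT by itself certify existence.

9·p = 25/24 ≈ 1.042; existence NOT certified by the union bound.


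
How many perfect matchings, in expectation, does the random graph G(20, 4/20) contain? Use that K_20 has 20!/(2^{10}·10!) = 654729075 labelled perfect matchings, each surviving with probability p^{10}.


K_20 has 20!/(2^{10}·10!) = 654729075 labelled perfect matchings.
For each such perfect matching H, let X_H = 1 if all 10 edges of H are present in G. Then P[X_H = 1] = p^{10} = (1/5)^{10} = 1/9765625.
By linearity: E[X] = Σ_H E[X_H] = 654729075 · p^{10} = 654729075 · 1/9765625 = 26189163/390625.
Numerically: E[X] ≈ 67.04.

E[X] = 654729075 · (1/5)^{10} = 26189163/390625 ≈ 67.04.


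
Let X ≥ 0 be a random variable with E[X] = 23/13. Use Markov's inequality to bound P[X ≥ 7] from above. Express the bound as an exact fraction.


μ = E[X] = 23/13, a = 7.
Markov: P[X ≥ 7] ≤ μ/a = (23/13)/7 = 23/91.
Numerically: ≈ 0.25275.
(Since a = 7 > μ = 1.76923, the bound 23/91 is < 1 and informative.)

P[X ≥ 7] ≤ 23/91 ≈ 0.25275.


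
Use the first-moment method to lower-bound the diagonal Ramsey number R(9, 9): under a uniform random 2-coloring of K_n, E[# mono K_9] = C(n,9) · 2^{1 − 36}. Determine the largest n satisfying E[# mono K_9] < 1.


We need C(n, 9) · 2^{1 − 36} < 1, i.e. C(n, 9) < 2^{36 − 1} = 34359738368.
Check values of n near the boundary:
  n = 60: C(60, 9) = 14783142660; 14783142660 < 34359738368? YES
  n = 61: C(61, 9) = 17341763505; 17341763505 < 34359738368? YES
  n = 62: C(62, 9) = 20286591270; 20286591270 < 34359738368? YES
  n = 63: C(63, 9) = 23667689815; 23667689815 < 34359738368? YES
  n = 64: C(64, 9) = 27540584512; 27540584512 < 34359738368? YES
  n = 65: C(65, 9) = 31966749880; 31966749880 < 34359738368? YES
  n = 66: C(66, 9) = 37014131440; 37014131440 < 34359738368? NO
The largest n with C(n, 9) < 34359738368 is n = 65 (where E[X] = 3995843735/4294967296 ≈ 0.930). Hence R(9, 9) > 65, i.e. R(9, 9) ≥ 66.

Largest n = 65; hence R(9, 9) > 65.


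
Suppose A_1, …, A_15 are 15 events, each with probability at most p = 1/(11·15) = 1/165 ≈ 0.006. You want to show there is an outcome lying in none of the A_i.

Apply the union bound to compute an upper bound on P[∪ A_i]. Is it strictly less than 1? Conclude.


Union bound: P[∪_{i=1}^{15} A_i] ≤ Σ_i P[A_i] ≤ 15·p = 15·(1/165) = 1/11.
Numerically: 1/11 ≈ 0.091.
Is 1/11 < 1? YES.
Since P[∪ A_i] ≤ 1/11 < 1, the complement has P[∩ A_i^c] ≥ 1 − 1/11 = 10/11 > 0, so some outcome avoids every A_i.

15·p = 1/11 ≈ 0.091; existence CERTIFIED by the union bound.


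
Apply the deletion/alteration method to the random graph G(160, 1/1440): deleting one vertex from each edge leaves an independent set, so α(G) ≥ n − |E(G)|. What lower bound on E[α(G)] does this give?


E[|E(G)|] = C(160, 2)·p = 12720 · (1/1440) = 53/6.
E[α(G)] ≥ n − E[|E(G)|] = 160 − 53/6 = 907/6.
Numerically: ≈ 151.166667.
(This is only a lower bound; the true E[α(G)] may be larger.)

E[α(G)] ≥ 907/6 ≈ 151.166667.


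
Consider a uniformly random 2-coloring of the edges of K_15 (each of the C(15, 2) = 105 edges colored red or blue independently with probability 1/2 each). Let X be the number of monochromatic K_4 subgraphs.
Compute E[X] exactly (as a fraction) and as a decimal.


Let X = Σ_S X_S over the C(15, 4) = 1365 subsets S of size 4, where X_S = 1 if the K_4 on S is monochromatic.
For a fixed S, the K_4 on S has C(4, 2) = 6 edges. P[all 6 edges red] = (1/2)^6, and likewise for blue, so P[monochromatic] = 2·(1/2)^6 = 2^{1 − 6} = 1/32.
Summing: E[X] = C(15, 4) · 2^{1 − 6} = 1365 · 1/32 = 1365/32.
Numerically: E[X] ≈ 42.65625.

E[X] = C(15,4)·2^(1−C(4,2)) = 1365/32 ≈ 42.65625.


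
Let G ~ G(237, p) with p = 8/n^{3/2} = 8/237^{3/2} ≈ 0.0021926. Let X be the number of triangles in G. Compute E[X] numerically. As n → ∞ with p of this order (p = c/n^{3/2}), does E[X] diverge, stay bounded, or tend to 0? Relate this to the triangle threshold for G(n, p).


Number of potential triangles: C(237, 3) = 2190670.
Each occurs with probability p³ ≈ (0.0021926)³ ≈ 1.0541500e-08.
By linearity: E[X] = C(237, 3)·p³ ≈ 2190670 · 1.0541500e-08 ≈ 0.02309.
Since α = 3/2 > 1, p = c/n^{3/2} = o(1/n) is below the triangle threshold p ~ 1/n. Asymptotically E[X] ~ (c³/6)·n^{3(1−α)} = (8³/6)·n^{-1.5} → 0, so by Markov's inequality G has no triangles w.h.p.

E[X] ≈ 0.02309; in regime p = Θ(1/n^{3/2}) E[X] tends to 0 (below the triangle threshold p ~ 1/n).


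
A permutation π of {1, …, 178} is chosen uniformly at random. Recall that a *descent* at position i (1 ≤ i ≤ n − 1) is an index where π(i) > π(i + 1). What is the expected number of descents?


Write X = Σ X_I over i = 1, …, 177, with X_I the indicator of one descent.
There are 177 indicators.
For each fixed i, the pair (π(i), π(i+1)) is a uniformly random ordered pair of distinct values from {1, …, 178}; by symmetry P[π(i) > π(i+1)] = 1/2.
By linearity: E[X] = 177 · (1/2) = (178 − 1) · (1/2) = 177/2 ≈ 88.500.

E[X] = 177/2 = 88.500.


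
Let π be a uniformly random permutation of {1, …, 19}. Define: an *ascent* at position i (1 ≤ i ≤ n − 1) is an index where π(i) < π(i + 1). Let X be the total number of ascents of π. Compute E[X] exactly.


Write X = Σ X_I over i = 1, …, 18, with X_I the indicator of one ascent.
There are 18 indicators.
For each fixed i, the pair (π(i), π(i+1)) is a uniformly random ordered pair of distinct values from {1, …, 19}; by symmetry P[π(i) < π(i+1)] = 1/2.
By linearity: E[X] = 18 · (1/2) = (19 − 1) · (1/2) = 9 ≈ 9.000000.

E[X] = 9 = 9.000000.


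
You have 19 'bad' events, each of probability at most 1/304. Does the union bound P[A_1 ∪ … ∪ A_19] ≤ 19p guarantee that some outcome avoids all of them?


Union bound: P[∪_{i=1}^{19} A_i] ≤ Σ_i P[A_i] ≤ 19·p = 19·(1/304) = 1/16.
Numerically: 1/16 ≈ 0.062500.
Is 1/16 < 1? YES.
Since P[∪ A_i] ≤ 1/16 < 1, the complement has P[∩ A_i^c] ≥ 1 − 1/16 = 15/16 > 0, so some outcome avoids every A_i.

19·p = 1/16 ≈ 0.062500; existence CERTIFIED by the union bound.


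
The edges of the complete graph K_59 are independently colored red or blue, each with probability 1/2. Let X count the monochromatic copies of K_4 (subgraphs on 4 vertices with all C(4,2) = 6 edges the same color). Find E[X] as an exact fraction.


Let X = Σ_S X_S over the C(59, 4) = 455126 subsets S of size 4, where X_S = 1 if the K_4 on S is monochromatic.
For a fixed S, the K_4 on S has C(4, 2) = 6 edges. P[all 6 edges red] = (1/2)^6, and likewise for blue, so P[monochromatic] = 2·(1/2)^6 = 2^{1 − 6} = 1/32.
Summing: E[X] = C(59, 4) · 2^{1 − 6} = 455126 · 1/32 = 227563/16.
Numerically: E[X] ≈ 14222.6875.

E[X] = C(59,4)·2^(1−C(4,2)) = 227563/16 ≈ 14222.6875.


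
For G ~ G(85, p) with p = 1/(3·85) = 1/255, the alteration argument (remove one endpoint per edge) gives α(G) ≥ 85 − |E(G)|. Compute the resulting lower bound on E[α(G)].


E[|E(G)|] = C(85, 2)·p = 3570 · (1/255) = 14.
E[α(G)] ≥ n − E[|E(G)|] = 85 − 14 = 71.
Numerically: ≈ 71.00000.
(This is only a lower bound; the true E[α(G)] may be larger.)

E[α(G)] ≥ 71 ≈ 71.00000.


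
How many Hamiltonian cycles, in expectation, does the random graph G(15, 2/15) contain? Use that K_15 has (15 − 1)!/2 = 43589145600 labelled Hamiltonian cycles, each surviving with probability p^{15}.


K_15 has (15 − 1)!/2 = 43589145600 labelled Hamiltonian cycles.
For each such Hamiltonian cycle H, let X_H = 1 if all 15 edges of H are present in G. Then P[X_H = 1] = p^{15} = (2/15)^{15} = 32768/437893890380859375.
Summing the indicators: E[X] = Σ_H E[X_H] = 43589145600 · p^{15} = 43589145600 · 32768/437893890380859375 = 235115905024/72081298828125.
Numerically: E[X] ≈ 0.00326182.

E[X] = 43589145600 · (2/15)^{15} = 235115905024/72081298828125 ≈ 0.00326182.


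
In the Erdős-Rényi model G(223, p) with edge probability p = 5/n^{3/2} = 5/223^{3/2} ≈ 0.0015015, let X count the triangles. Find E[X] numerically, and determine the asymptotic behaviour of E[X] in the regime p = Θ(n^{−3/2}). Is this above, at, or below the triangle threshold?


Number of potential triangles: C(223, 3) = 1823471.
Each occurs with probability p³ ≈ (0.0015015)³ ≈ 3.3848399e-09.
By linearity: E[X] = C(223, 3)·p³ ≈ 1823471 · 3.3848399e-09 ≈ 0.00617.
Since α = 3/2 > 1, p = c/n^{3/2} = o(1/n) is below the triangle threshold p ~ 1/n. Asymptotically E[X] ~ (c³/6)·n^{3(1−α)} = (5³/6)·n^{-1.5} → 0, so by Markov's inequality G has no triangles w.h.p.

E[X] ≈ 0.00617; in regime p = Θ(1/n^{3/2}) E[X] tends to 0 (below the triangle threshold p ~ 1/n).


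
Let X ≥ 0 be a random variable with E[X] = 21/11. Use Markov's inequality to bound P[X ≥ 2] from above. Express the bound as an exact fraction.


μ = E[X] = 21/11, a = 2.
Markov: P[X ≥ 2] ≤ μ/a = (21/11)/2 = 21/22.
Numerically: ≈ 0.955.
(Since a = 2 > μ = 1.909, the bound 21/22 is < 1 and informative.)

P[X ≥ 2] ≤ 21/22 ≈ 0.955.


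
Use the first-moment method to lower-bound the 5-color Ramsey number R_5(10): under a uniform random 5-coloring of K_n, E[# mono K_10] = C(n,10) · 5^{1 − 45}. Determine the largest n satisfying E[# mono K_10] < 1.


We need C(n, 10) · 5^{1 − 45} < 1, i.e. C(n, 10) < 5^{45 − 1} = 5684341886080801486968994140625.
Check values of n near the boundary:
  n = 5387: C(5387, 10) = 5624406917627224603154306376491; 5624406917627224603154306376491 < 5684341886080801486968994140625? YES
  n = 5388: C(5388, 10) = 5634865093375880654852250419586; 5634865093375880654852250419586 < 5684341886080801486968994140625? YES
  n = 5389: C(5389, 10) = 5645340767466558997768874792926; 5645340767466558997768874792926 < 5684341886080801486968994140625? YES
  n = 5390: C(5390, 10) = 5655833965919099070255434039753; 5655833965919099070255434039753 < 5684341886080801486968994140625? YES
  n = 5391: C(5391, 10) = 5666344714787188828795213697883; 5666344714787188828795213697883 < 5684341886080801486968994140625? YES
  n = 5392: C(5392, 10) = 5676873040158402483252283957448; 5676873040158402483252283957448 < 5684341886080801486968994140625? YES
  n = 5393: C(5393, 10) = 5687418968154238267170642278008; 5687418968154238267170642278008 < 5684341886080801486968994140625? NO
  n = 5394: C(5394, 10) = 5697982524930156243149785372878; 5697982524930156243149785372878 < 5684341886080801486968994140625? NO
  n = 5395: C(5395, 10) = 5708563736675616143322765475706; 5708563736675616143322765475706 < 5684341886080801486968994140625? NO
The largest n with C(n, 10) < 5684341886080801486968994140625 is n = 5392 (where E[X] = 5676873040158402483252283957448/5684341886080801486968994140625 ≈ 0.9987). Hence R_5(10) > 5392, i.e. R_5(10) ≥ 5393.

Largest n = 5392; hence R_5(10) > 5392.


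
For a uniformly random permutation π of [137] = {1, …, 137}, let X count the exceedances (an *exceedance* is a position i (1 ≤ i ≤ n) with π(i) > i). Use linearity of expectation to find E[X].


Write X = Σ_{i=1}^{137} X_i, where X_i = 1_{π(i) > i}.
For each fixed i, π(i) is uniform over {1, …, 137} (marginal of a uniform permutation), so P[π(i) > i] = (n − i)/n. Summing: Σ_{i=1}^{137} (n − i)/n = (0 + 1 + … + 136)/137 = 137(137 − 1)/(2·137) = (137 − 1)/2.
Hence E[X] = Σ_{i=1}^{137} (137 − i)/137 = 68 ≈ 68.000000.

E[X] = 68 = 68.000000.


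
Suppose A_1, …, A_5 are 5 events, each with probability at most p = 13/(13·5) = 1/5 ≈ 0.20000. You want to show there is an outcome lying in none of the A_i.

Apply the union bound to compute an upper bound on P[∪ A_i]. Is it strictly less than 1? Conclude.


Union bound: P[∪_{i=1}^{5} A_i] ≤ Σ_i P[A_i] ≤ 5·p = 5·(1/5) = 1.
Numerically: 1 ≈ 1.00000.
Is 1 < 1? NO.
Since the bound 1 is ≥ 1, the union bound is uninformative here; it does NOT by itself certify existence.

5·p = 1 ≈ 1.00000; existence NOT certified by the union bound.


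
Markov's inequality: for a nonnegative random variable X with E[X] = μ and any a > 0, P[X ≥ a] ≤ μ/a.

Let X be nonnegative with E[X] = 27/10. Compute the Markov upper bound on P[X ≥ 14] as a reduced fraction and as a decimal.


μ = E[X] = 27/10, a = 14.
Markov: P[X ≥ 14] ≤ μ/a = (27/10)/14 = 27/140.
Numerically: ≈ 0.19286.
(Since a = 14 > μ = 2.70000, the bound 27/140 is < 1 and informative.)

P[X ≥ 14] ≤ 27/140 ≈ 0.19286.


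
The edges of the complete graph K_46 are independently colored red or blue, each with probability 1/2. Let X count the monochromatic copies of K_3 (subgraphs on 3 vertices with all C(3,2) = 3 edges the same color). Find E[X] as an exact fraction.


Let X = Σ_S X_S over the C(46, 3) = 15180 subsets S of size 3, where X_S = 1 if the K_3 on S is monochromatic.
For a fixed S, the K_3 on S has C(3, 2) = 3 edges. P[all 3 edges red] = (1/2)^3, and likewise for blue, so P[monochromatic] = 2·(1/2)^3 = 2^{1 − 3} = 1/4.
By linearity: E[X] = C(46, 3) · 2^{1 − 3} = 15180 · 1/4 = 3795.
Numerically: E[X] ≈ 3795.000.

E[X] = C(46,3)·2^(1−C(3,2)) = 3795 ≈ 3795.000.


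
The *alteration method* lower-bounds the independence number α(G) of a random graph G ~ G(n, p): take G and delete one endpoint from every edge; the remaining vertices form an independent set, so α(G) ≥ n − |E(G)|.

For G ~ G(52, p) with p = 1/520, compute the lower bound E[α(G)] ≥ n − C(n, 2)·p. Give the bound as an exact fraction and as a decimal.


E[|E(G)|] = C(52, 2)·p = 1326 · (1/520) = 51/20.
E[α(G)] ≥ n − E[|E(G)|] = 52 − 51/20 = 989/20.
Numerically: ≈ 49.450.
(This is only a lower bound; the true E[α(G)] may be larger.)

E[α(G)] ≥ 989/20 ≈ 49.450.


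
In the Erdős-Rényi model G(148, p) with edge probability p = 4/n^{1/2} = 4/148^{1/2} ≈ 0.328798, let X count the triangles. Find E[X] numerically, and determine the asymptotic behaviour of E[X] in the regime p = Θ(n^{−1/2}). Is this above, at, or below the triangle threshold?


Number of potential triangles: C(148, 3) = 529396.
Each occurs with probability p³ ≈ (0.328798)³ ≈ 3.55457270e-02.
By linearity: E[X] = C(148, 3)·p³ ≈ 529396 · 3.55457270e-02 ≈ 18817.765683.
Since α = 1/2 < 1, p = c/n^{1/2} ≫ 1/n is above the triangle threshold p ~ 1/n. Asymptotically E[X] ~ (c³/6)·n^{3(1−α)} = (4³/6)·n^{1.5} → ∞; triangles are abundant w.h.p.

E[X] ≈ 18817.765683; in regime p = Θ(1/n^{1/2}) E[X] diverges (above the triangle threshold p ~ 1/n).


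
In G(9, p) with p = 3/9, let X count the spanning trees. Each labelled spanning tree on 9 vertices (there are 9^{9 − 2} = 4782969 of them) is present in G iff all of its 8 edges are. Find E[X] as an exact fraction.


K_9 has 9^{9 − 2} = 4782969 labelled spanning trees.
For each such spanning tree H, let X_H = 1 if all 8 edges of H are present in G. Then P[X_H = 1] = p^{8} = (1/3)^{8} = 1/6561.
Summing the indicators: E[X] = Σ_H E[X_H] = 4782969 · p^{8} = 4782969 · 1/6561 = 729.
Numerically: E[X] ≈ 729.

E[X] = 4782969 · (1/3)^{8} = 729 ≈ 729.


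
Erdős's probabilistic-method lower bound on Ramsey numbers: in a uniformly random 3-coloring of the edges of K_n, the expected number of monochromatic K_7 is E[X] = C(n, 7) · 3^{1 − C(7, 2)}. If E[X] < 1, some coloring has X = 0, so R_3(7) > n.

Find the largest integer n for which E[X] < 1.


We need C(n, 7) · 3^{1 − 21} < 1, i.e. C(n, 7) < 3^{21 − 1} = 3486784401.
Check values of n near the boundary:
  n = 78: C(78, 7) = 2641902120; 2641902120 < 3486784401? YES
  n = 79: C(79, 7) = 2898753715; 2898753715 < 3486784401? YES
  n = 80: C(80, 7) = 3176716400; 3176716400 < 3486784401? YES
  n = 81: C(81, 7) = 3477216600; 3477216600 < 3486784401? YES
  n = 82: C(82, 7) = 3801756816; 3801756816 < 3486784401? NO
The largest n with C(n, 7) < 3486784401 is n = 81 (where E[X] = 42928600/43046721 ≈ 0.9973). Hence R_3(7) > 81, i.e. R_3(7) ≥ 82.

Largest n = 81; hence R_3(7) > 81.


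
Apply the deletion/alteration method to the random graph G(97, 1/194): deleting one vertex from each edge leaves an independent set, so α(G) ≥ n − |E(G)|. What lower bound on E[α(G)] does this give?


E[|E(G)|] = C(97, 2)·p = 4656 · (1/194) = 24.
E[α(G)] ≥ n − E[|E(G)|] = 97 − 24 = 73.
Numerically: ≈ 73.000000.
(This is only a lower bound; the true E[α(G)] may be larger.)

E[α(G)] ≥ 73 ≈ 73.000000.


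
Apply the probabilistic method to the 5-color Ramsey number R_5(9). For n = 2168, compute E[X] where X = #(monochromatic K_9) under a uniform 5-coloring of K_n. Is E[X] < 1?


E[X] = C(2168, 9) · 5^{1 − 36} = 2867804175977929537095120 · 5^{−35} = 2867804175977929537095120/2910383045673370361328125.
As a reduced fraction: E[X] = 573560835195585907419024/582076609134674072265625 ≈ 0.985370.
Is E[X] < 1? YES.
Since E[X] < 1, there exists a 5-coloring of K_{2168} with no monochromatic K_9; hence R_5(9) > 2168.

E[X] = 573560835195585907419024/582076609134674072265625 ≈ 0.985370; E[X] < 1, so R_5(9) > 2168.


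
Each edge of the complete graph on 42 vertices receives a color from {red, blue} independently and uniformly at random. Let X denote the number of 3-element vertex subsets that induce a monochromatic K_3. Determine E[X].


Let X = Σ_S X_S over the C(42, 3) = 11480 subsets S of size 3, where X_S = 1 if the K_3 on S is monochromatic.
For a fixed S, the K_3 on S has C(3, 2) = 3 edges. P[all 3 edges red] = (1/2)^3, and likewise for blue, so P[monochromatic] = 2·(1/2)^3 = 2^{1 − 3} = 1/4.
By linearity: E[X] = C(42, 3) · 2^{1 − 3} = 11480 · 1/4 = 2870.
Numerically: E[X] ≈ 2870.000.

E[X] = C(42,3)·2^(1−C(3,2)) = 2870 ≈ 2870.000.


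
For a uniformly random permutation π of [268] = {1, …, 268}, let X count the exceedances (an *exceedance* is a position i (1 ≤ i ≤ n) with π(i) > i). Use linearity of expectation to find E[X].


Write X = Σ_{i=1}^{268} X_i, where X_i = 1_{π(i) > i}.
For each fixed i, π(i) is uniform over {1, …, 268} (marginal of a uniform permutation), so P[π(i) > i] = (n − i)/n. Summing: Σ_{i=1}^{268} (n − i)/n = (0 + 1 + … + 267)/268 = 268(268 − 1)/(2·268) = (268 − 1)/2.
Hence E[X] = Σ_{i=1}^{268} (268 − i)/268 = 267/2 ≈ 133.500.

E[X] = 267/2 = 133.500.


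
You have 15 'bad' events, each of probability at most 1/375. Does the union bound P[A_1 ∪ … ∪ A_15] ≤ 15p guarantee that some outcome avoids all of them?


Union bound: P[∪_{i=1}^{15} A_i] ≤ Σ_i P[A_i] ≤ 15·p = 15·(1/375) = 1/25.
Numerically: 1/25 ≈ 0.040000.
Is 1/25 < 1? YES.
Since P[∪ A_i] ≤ 1/25 < 1, the complement has P[∩ A_i^c] ≥ 1 − 1/25 = 24/25 > 0, so some outcome avoids every A_i.

15·p = 1/25 ≈ 0.040000; existence CERTIFIED by the union bound.


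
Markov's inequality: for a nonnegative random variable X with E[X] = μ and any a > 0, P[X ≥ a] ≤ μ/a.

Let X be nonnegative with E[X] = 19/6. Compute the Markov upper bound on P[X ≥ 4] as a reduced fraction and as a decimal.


μ = E[X] = 19/6, a = 4.
Markov: P[X ≥ 4] ≤ μ/a = (19/6)/4 = 19/24.
Numerically: ≈ 0.7917.
(Since a = 4 > μ = 3.1667, the bound 19/24 is < 1 and informative.)

P[X ≥ 4] ≤ 19/24 ≈ 0.7917.


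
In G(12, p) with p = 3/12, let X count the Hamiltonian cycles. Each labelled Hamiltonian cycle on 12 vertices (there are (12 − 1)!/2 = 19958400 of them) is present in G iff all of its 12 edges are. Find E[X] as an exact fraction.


K_12 has (12 − 1)!/2 = 19958400 labelled Hamiltonian cycles.
For each such Hamiltonian cycle H, let X_H = 1 if all 12 edges of H are present in G. Then P[X_H = 1] = p^{12} = (1/4)^{12} = 1/16777216.
Summing the indicators: E[X] = Σ_H E[X_H] = 19958400 · p^{12} = 19958400 · 1/16777216 = 155925/131072.
Numerically: E[X] ≈ 1.19.

E[X] = 19958400 · (1/4)^{12} = 155925/131072 ≈ 1.19.


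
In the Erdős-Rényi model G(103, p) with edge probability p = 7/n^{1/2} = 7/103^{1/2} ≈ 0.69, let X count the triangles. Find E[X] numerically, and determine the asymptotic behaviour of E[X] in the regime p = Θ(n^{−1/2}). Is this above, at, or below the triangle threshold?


Number of potential triangles: C(103, 3) = 176851.
Each occurs with probability p³ ≈ (0.69)³ ≈ 3.28124e-01.
By linearity: E[X] = C(103, 3)·p³ ≈ 176851 · 3.28124e-01 ≈ 58029.096.
Since α = 1/2 < 1, p = c/n^{1/2} ≫ 1/n is above the triangle threshold p ~ 1/n. Asymptotically E[X] ~ (c³/6)·n^{3(1−α)} = (7³/6)·n^{1.5} → ∞; triangles are abundant w.h.p.

E[X] ≈ 58029.096; in regime p = Θ(1/n^{1/2}) E[X] diverges (above the triangle threshold p ~ 1/n).


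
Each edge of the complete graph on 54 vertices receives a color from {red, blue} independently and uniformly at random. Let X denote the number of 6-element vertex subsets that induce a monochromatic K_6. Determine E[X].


Let X = Σ_S X_S over the C(54, 6) = 25827165 subsets S of size 6, where X_S = 1 if the K_6 on S is monochromatic.
For a fixed S, the K_6 on S has C(6, 2) = 15 edges. P[all 15 edges red] = (1/2)^15, and likewise for blue, so P[monochromatic] = 2·(1/2)^15 = 2^{1 − 15} = 1/16384.
By linearity of expectation: E[X] = C(54, 6) · 2^{1 − 15} = 25827165 · 1/16384 = 25827165/16384.
Numerically: E[X] ≈ 1576.365051.

E[X] = C(54,6)·2^(1−C(6,2)) = 25827165/16384 ≈ 1576.365051.


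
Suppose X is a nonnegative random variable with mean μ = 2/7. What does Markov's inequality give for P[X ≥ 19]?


μ = E[X] = 2/7, a = 19.
Markov: P[X ≥ 19] ≤ μ/a = (2/7)/19 = 2/133.
Numerically: ≈ 0.01504.
(Since a = 19 > μ = 0.28571, the bound 2/133 is < 1 and informative.)

P[X ≥ 19] ≤ 2/133 ≈ 0.01504.
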